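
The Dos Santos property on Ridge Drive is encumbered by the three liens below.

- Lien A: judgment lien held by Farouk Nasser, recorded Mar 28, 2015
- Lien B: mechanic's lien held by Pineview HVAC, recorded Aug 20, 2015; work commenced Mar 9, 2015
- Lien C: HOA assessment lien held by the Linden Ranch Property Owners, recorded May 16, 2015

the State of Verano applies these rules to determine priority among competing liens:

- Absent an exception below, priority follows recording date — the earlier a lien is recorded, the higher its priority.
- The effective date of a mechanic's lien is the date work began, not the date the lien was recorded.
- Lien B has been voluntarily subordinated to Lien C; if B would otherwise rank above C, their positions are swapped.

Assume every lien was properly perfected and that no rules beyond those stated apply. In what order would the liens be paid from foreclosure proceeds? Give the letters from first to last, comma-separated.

C, A, B

Effective dates: B's effective date is Mar 9, 2015, when work began.
By effective date, earliest first: B (Mar 9, 2015), A (Mar 28, 2015), C (May 16, 2015).
Because B would otherwise rank above C, the subordination swaps them.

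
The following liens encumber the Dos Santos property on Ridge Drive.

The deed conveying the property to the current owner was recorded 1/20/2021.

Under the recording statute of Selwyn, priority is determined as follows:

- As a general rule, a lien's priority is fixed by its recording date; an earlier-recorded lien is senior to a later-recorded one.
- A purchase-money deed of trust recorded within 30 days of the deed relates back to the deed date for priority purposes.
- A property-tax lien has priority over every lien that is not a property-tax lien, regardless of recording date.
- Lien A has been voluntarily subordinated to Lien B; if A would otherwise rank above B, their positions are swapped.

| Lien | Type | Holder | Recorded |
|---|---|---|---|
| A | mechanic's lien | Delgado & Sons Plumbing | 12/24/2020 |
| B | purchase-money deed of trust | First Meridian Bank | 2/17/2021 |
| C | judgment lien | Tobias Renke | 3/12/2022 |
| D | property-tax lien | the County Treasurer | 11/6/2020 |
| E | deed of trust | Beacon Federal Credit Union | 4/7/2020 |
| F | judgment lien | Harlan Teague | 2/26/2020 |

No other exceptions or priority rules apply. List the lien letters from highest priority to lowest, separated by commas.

D, F, E, B, A, C

Effective dates: B was recorded within the 30-day window, so its effective date is the deed date 1/20/2021.
As a property-tax lien, D is senior to every other lien.
Remaining liens by effective date: F (2/26/2020), E (4/7/2020), A (12/24/2020), B (1/20/2021), C (3/12/2022).
A would otherwise be senior to B, so under the subordination agreement A and B exchange positions.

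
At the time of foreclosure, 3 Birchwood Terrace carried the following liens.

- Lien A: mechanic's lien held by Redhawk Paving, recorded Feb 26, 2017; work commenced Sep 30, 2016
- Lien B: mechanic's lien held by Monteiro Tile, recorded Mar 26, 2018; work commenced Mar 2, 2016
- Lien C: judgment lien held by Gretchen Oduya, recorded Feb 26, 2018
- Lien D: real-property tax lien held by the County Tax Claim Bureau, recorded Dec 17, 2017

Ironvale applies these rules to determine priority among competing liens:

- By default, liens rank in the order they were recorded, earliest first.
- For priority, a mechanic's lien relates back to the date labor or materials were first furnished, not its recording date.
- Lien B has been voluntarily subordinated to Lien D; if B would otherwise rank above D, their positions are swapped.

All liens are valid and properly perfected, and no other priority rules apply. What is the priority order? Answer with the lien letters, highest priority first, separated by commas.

D, A, B, C

First, effective dates: A relates back to Sep 30, 2016 (work commenced); B's effective date is Mar 2, 2016, when work began.
By effective date: B (Mar 2, 2016), A (Sep 30, 2016), D (Dec 17, 2017), C (Feb 26, 2018).
Because B would otherwise rank above D, the subordination swaps them.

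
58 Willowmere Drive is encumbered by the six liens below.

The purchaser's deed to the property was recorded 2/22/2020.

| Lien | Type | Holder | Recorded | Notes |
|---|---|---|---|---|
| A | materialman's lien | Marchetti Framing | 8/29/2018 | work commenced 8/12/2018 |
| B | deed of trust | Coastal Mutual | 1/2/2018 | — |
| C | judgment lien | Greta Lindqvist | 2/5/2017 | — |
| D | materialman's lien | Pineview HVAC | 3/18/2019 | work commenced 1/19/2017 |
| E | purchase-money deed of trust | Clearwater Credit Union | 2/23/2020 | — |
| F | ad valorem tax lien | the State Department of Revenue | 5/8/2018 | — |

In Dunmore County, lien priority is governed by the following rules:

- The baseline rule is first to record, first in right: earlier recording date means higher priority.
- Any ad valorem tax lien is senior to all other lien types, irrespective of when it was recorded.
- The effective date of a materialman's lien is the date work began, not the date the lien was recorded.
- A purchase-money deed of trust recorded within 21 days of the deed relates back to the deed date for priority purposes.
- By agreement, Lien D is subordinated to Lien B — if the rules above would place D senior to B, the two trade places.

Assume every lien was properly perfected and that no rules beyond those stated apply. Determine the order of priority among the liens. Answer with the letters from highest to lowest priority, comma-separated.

F, B, C, D, A, E

First, effective dates: A relates back to 8/12/2018 (work commenced); D is treated as recorded 1/19/2017, the work-commencement date; E was recorded within the 21-day window, so its effective date is the deed date 2/22/2020.
F is an ad valorem tax lien, so it outranks all other liens regardless of date.
Ordering the rest by effective date: D (1/19/2017), C (2/5/2017), B (1/2/2018), A (8/12/2018), E (2/22/2020).
Because D would otherwise rank above B, the subordination swaps them.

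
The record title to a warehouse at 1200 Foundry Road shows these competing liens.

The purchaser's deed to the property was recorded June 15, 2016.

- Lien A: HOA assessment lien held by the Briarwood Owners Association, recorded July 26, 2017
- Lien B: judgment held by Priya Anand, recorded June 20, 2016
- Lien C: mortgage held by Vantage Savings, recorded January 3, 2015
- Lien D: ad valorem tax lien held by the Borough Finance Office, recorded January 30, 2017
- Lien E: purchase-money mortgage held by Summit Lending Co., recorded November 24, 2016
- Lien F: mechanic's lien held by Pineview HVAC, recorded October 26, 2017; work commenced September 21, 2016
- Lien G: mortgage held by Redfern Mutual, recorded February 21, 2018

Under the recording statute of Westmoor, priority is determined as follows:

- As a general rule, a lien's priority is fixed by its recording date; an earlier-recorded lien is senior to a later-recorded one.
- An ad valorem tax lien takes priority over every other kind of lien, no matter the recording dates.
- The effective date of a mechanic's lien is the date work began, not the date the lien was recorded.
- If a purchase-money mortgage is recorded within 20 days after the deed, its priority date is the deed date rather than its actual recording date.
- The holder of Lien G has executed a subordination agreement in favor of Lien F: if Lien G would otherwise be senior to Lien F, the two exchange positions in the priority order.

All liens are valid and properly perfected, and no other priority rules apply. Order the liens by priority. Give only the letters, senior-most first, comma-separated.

D, C, B, F, E, A, G

First, effective dates: E missed the 20-day window (162 days after the deed), so its recording date stands; F's effective date is September 21, 2016, when work began.
D is an ad valorem tax lien and takes priority over every other lien.
Remaining liens by effective date: C (January 3, 2015), B (June 20, 2016), F (September 21, 2016), E (November 24, 2016), A (July 26, 2017), G (February 21, 2018).
G is already junior to F, so the subordination agreement changes nothing.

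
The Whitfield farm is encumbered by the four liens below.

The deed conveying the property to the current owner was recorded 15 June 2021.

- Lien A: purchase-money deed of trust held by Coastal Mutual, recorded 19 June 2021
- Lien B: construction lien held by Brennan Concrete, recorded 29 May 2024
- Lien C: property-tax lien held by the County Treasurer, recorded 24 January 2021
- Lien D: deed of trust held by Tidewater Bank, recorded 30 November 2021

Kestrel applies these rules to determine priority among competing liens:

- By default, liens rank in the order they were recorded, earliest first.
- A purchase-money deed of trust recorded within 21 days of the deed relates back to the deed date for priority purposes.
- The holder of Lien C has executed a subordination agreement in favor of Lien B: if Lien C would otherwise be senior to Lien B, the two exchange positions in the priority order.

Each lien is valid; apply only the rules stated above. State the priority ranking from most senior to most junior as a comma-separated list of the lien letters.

B, A, D, C

First, effective dates: A's effective date is the deed date, 15 June 2021.
By effective date, earliest first: C (24 January 2021), A (15 June 2021), D (30 November 2021), B (29 May 2024).
C is senior to B before the subordination, so the two trade places.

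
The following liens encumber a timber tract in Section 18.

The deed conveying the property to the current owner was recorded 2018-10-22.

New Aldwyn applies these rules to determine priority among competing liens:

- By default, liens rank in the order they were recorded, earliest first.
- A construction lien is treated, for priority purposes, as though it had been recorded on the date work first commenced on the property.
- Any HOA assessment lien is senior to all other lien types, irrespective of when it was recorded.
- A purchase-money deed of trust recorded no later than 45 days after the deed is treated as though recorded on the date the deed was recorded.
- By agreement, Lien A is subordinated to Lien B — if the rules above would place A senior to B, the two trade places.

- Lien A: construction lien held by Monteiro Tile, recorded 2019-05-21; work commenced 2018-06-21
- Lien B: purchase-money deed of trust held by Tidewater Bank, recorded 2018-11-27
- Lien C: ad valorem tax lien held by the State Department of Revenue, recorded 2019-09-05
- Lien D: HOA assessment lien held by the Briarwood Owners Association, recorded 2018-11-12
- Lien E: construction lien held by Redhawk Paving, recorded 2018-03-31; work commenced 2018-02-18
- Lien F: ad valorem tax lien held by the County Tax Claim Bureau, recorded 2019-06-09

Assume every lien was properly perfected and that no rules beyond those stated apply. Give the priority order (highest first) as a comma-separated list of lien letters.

D, E, B, A, F, C

Effective dates after the stated exceptions: A is treated as recorded 2018-06-21, the work-commencement date; B was recorded within the 45-day window, so its effective date is the deed date 2018-10-22; E relates back to 2018-02-18 (work commenced).
D, as an HOA assessment lien, has superpriority and ranks first.
Among the remaining liens, by effective date: E (2018-02-18), A (2018-06-21), B (2018-10-22), F (2019-06-09), C (2019-09-05).
A is senior to B before the subordination, so the two trade places.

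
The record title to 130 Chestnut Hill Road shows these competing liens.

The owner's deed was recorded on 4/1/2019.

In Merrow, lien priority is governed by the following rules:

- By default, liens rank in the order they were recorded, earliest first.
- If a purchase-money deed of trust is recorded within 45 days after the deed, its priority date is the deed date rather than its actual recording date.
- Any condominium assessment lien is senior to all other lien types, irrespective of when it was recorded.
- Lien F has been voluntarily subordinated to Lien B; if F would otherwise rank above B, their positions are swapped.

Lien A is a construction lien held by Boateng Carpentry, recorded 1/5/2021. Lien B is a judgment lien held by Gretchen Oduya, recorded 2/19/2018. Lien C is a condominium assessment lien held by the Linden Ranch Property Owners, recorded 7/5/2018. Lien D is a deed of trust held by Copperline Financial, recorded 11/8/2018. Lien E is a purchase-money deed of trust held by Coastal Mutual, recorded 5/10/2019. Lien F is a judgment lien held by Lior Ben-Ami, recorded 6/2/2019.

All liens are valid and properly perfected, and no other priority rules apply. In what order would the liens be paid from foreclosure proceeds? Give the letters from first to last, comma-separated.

Effective dates: E's effective date is the deed date, 4/1/2019.
C, as a condominium assessment lien, has superpriority and ranks first.
Remaining liens by effective date: B (2/19/2018), D (11/8/2018), E (4/1/2019), F (6/2/2019), A (1/5/2021).
Since F is not senior to B, the subordination leaves the order unchanged.

C, B, D, E, F, A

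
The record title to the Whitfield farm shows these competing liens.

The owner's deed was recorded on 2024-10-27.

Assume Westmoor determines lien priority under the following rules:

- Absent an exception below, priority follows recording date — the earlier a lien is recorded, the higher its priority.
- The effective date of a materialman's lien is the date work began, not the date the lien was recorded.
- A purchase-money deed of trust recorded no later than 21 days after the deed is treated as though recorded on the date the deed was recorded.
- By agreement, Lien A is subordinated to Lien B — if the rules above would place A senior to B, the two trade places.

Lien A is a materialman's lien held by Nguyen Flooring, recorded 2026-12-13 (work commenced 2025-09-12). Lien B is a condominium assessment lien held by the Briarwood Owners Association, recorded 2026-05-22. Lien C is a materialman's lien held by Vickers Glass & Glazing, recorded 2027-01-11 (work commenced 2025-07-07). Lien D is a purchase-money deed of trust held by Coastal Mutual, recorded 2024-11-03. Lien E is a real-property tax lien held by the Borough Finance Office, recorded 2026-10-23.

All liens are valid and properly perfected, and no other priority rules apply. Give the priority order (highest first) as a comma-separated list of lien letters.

D, C, B, A, E

Adjusting effective dates: A's effective date is 2025-09-12, when work began; C's effective date is 2025-07-07, when work began; D relates back to the deed date 2024-10-27.
Sorted by effective date: D (2024-10-27), C (2025-07-07), A (2025-09-12), B (2026-05-22), E (2026-10-23).
Because A would otherwise rank above B, the subordination swaps them.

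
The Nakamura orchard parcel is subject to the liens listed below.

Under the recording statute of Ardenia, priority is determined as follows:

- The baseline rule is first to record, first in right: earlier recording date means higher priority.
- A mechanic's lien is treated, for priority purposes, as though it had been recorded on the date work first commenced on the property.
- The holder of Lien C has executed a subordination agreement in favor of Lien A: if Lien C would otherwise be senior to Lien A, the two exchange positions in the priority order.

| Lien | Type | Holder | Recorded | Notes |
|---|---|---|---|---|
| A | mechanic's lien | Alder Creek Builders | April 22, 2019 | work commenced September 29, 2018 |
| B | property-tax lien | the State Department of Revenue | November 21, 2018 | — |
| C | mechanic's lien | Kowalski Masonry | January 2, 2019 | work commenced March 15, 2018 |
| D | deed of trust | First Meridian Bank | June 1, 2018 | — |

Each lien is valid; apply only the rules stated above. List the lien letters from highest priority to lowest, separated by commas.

Effective dates: A's effective date is September 29, 2018, when work began; C relates back to March 15, 2018 (work commenced).
Ordering by effective date: C (March 15, 2018), D (June 1, 2018), A (September 29, 2018), B (November 21, 2018).
The subordination applies — C was senior to A — so C and A swap.

A, D, C, B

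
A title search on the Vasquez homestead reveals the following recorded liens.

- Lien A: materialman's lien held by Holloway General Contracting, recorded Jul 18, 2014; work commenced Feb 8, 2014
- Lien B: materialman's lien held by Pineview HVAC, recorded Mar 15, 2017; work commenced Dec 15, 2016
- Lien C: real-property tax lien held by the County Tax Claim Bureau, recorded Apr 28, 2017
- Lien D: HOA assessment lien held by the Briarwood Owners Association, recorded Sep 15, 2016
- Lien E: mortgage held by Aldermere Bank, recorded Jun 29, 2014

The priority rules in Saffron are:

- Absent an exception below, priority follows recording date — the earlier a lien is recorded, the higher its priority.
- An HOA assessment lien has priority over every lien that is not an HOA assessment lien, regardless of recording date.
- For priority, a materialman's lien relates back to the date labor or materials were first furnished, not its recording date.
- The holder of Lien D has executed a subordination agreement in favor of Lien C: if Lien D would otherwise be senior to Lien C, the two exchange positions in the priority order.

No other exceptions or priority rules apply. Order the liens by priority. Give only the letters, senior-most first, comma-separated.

Effective dates after the stated exceptions: A relates back to Feb 8, 2014 (work commenced); B relates back to Dec 15, 2016 (work commenced).
D, as an HOA assessment lien, has superpriority and ranks first.
Remaining liens by effective date: A (Feb 8, 2014), E (Jun 29, 2014), B (Dec 15, 2016), C (Apr 28, 2017).
D would otherwise be senior to C, so under the subordination agreement D and C exchange positions.

C, A, E, B, D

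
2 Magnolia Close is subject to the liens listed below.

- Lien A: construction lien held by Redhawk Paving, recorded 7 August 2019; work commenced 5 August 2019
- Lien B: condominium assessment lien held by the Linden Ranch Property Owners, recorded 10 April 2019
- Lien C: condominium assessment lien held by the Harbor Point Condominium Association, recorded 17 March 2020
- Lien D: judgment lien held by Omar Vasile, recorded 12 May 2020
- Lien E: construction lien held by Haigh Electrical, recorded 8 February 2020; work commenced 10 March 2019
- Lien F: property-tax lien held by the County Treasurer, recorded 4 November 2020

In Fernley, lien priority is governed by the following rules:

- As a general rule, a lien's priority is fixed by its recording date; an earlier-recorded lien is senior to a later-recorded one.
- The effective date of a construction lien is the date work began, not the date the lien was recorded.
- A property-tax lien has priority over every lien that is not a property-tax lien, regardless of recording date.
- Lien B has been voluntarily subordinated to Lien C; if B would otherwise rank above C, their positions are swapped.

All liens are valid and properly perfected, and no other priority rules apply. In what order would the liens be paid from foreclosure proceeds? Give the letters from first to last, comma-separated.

Adjusting effective dates: A is treated as recorded 5 August 2019, the work-commencement date; E's effective date is 10 March 2019, when work began.
F, as a property-tax lien, has superpriority and ranks first.
Remaining liens by effective date: E (10 March 2019), B (10 April 2019), A (5 August 2019), C (17 March 2020), D (12 May 2020).
B would otherwise be senior to C, so under the subordination agreement B and C exchange positions.

F, E, C, A, B, D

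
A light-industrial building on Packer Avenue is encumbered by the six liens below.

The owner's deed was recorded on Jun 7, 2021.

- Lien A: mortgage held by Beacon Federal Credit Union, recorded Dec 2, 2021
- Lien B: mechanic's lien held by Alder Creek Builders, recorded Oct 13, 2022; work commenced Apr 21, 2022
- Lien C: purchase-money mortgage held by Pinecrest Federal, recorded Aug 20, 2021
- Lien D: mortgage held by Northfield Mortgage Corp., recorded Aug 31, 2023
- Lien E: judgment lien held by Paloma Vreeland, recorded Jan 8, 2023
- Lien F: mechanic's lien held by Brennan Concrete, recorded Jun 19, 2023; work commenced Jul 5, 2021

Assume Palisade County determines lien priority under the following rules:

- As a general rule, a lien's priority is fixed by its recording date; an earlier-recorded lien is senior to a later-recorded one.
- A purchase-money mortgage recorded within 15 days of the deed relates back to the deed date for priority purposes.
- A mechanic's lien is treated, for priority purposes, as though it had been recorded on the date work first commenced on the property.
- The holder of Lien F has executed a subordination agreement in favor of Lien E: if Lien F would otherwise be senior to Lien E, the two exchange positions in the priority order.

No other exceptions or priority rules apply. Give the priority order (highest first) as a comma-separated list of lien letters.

E, C, A, B, F, D

Effective dates: B relates back to Apr 21, 2022 (work commenced); C missed the 15-day window (74 days after the deed), so its recording date stands; F's effective date is Jul 5, 2021, when work began.
Sorted by effective date: F (Jul 5, 2021), C (Aug 20, 2021), A (Dec 2, 2021), B (Apr 21, 2022), E (Jan 8, 2023), D (Aug 31, 2023).
The subordination applies — F was senior to E — so F and E swap.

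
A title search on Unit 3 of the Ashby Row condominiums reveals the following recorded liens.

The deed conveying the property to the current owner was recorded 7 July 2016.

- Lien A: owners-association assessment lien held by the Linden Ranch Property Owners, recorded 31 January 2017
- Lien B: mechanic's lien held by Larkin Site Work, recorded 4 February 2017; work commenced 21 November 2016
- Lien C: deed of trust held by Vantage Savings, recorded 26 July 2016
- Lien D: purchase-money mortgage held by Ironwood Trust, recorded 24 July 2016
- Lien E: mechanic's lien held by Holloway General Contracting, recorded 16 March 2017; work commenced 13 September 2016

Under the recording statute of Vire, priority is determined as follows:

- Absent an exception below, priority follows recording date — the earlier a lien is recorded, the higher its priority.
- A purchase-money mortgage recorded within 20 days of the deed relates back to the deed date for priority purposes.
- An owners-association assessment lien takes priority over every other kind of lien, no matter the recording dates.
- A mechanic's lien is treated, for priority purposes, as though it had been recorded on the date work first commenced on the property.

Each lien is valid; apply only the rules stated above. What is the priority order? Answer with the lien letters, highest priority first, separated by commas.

Effective dates: B's effective date is 21 November 2016, when work began; D's effective date is the deed date, 7 July 2016; E relates back to 13 September 2016 (work commenced).
A, as an owners-association assessment lien, has superpriority and ranks first.
The other liens, earliest effective date first: D (7 July 2016), C (26 July 2016), E (13 September 2016), B (21 November 2016).

A, D, C, E, B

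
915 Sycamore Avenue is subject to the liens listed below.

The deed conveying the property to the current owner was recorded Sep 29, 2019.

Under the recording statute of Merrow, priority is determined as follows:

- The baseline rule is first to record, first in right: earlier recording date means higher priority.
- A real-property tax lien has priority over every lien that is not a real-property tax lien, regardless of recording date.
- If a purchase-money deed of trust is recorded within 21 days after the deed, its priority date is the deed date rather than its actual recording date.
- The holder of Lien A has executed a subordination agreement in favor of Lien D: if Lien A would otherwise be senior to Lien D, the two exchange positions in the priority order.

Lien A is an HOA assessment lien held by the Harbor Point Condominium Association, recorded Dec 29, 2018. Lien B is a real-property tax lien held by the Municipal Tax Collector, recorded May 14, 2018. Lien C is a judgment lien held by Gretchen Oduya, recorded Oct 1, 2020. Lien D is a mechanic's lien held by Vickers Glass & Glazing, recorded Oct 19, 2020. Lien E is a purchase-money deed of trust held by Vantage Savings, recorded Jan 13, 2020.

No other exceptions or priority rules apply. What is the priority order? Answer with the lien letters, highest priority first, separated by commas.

Effective dates: E missed the 21-day window (106 days after the deed), so its recording date stands.
B is a real-property tax lien and takes priority over every other lien.
Remaining liens by effective date: A (Dec 29, 2018), E (Jan 13, 2020), C (Oct 1, 2020), D (Oct 19, 2020).
A would otherwise be senior to D, so under the subordination agreement A and D exchange positions.

B, D, E, C, A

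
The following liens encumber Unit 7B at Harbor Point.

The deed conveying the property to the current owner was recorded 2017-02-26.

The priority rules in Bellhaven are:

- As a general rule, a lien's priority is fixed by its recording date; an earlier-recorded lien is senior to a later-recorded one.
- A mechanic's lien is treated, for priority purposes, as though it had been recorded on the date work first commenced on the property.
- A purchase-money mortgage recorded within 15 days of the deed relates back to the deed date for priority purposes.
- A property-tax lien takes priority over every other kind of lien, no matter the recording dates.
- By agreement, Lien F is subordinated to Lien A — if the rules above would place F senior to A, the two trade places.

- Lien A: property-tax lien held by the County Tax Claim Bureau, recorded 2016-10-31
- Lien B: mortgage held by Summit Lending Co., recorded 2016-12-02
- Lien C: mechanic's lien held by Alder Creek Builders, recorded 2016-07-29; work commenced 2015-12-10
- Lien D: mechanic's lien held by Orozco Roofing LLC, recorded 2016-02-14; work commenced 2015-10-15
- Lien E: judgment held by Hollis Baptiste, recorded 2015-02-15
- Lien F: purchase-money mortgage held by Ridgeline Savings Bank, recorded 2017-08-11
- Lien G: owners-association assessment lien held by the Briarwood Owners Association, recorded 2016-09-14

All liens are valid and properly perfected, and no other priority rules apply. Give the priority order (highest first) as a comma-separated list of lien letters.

A, E, D, C, G, B, F

Effective dates after the stated exceptions: C is treated as recorded 2015-12-10, the work-commencement date; D is treated as recorded 2015-10-15, the work-commencement date; F missed the 15-day window (166 days after the deed), so its recording date stands.
As a property-tax lien, A is senior to every other lien.
Ordering the rest by effective date: E (2015-02-15), D (2015-10-15), C (2015-12-10), G (2016-09-14), B (2016-12-02), F (2017-08-11).
F already ranks below A; the subordination has no effect.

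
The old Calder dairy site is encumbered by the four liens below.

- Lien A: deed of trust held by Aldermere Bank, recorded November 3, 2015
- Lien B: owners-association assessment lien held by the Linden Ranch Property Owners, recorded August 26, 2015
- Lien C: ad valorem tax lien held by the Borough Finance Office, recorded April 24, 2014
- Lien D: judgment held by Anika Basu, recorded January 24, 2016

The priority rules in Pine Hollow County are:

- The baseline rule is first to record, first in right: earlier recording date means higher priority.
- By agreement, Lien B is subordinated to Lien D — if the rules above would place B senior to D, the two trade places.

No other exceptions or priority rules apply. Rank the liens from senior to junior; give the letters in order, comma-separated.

Sorted by effective date: C (April 24, 2014), B (August 26, 2015), A (November 3, 2015), D (January 24, 2016).
B is senior to D before the subordination, so the two trade places.

C, D, A, B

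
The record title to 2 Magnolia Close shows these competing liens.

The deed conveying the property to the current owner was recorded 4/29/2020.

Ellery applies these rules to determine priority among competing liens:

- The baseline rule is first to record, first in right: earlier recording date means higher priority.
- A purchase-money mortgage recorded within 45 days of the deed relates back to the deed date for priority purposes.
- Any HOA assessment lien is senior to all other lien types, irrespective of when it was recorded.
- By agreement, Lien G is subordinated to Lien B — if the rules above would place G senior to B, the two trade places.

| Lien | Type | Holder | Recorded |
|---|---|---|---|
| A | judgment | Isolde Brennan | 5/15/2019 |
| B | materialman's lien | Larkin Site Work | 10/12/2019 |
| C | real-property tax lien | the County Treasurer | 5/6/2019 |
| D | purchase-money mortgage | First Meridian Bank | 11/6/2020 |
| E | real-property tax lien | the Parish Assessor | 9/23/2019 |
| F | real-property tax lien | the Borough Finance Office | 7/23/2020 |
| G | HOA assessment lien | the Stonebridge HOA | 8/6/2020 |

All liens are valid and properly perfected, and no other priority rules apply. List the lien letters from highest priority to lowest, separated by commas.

Adjusting effective dates: D missed the 45-day window (191 days after the deed), so its recording date stands.
G is an HOA assessment lien, so it outranks all other liens regardless of date.
Ordering the rest by effective date: C (5/6/2019), A (5/15/2019), E (9/23/2019), B (10/12/2019), F (7/23/2020), D (11/6/2020).
The subordination applies — G was senior to B — so G and B swap.

B, C, A, E, G, F, D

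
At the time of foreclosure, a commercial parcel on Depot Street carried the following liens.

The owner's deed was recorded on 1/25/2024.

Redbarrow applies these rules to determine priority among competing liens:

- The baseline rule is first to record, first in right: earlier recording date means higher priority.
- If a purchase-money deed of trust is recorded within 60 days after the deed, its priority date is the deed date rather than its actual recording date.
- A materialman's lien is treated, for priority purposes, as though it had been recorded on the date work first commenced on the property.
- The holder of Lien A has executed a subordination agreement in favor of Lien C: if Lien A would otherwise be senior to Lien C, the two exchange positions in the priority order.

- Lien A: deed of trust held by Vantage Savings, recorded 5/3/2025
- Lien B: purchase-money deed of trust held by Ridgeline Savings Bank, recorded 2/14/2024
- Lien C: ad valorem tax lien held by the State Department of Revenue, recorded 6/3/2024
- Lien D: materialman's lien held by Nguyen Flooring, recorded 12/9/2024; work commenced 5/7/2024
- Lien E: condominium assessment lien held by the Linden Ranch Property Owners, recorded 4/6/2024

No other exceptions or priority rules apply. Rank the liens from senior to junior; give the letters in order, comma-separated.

B, E, D, C, A

Effective dates: B's effective date is the deed date, 1/25/2024; D's effective date is 5/7/2024, when work began.
By effective date: B (1/25/2024), E (4/6/2024), D (5/7/2024), C (6/3/2024), A (5/3/2025).
A already ranks below C; the subordination has no effect.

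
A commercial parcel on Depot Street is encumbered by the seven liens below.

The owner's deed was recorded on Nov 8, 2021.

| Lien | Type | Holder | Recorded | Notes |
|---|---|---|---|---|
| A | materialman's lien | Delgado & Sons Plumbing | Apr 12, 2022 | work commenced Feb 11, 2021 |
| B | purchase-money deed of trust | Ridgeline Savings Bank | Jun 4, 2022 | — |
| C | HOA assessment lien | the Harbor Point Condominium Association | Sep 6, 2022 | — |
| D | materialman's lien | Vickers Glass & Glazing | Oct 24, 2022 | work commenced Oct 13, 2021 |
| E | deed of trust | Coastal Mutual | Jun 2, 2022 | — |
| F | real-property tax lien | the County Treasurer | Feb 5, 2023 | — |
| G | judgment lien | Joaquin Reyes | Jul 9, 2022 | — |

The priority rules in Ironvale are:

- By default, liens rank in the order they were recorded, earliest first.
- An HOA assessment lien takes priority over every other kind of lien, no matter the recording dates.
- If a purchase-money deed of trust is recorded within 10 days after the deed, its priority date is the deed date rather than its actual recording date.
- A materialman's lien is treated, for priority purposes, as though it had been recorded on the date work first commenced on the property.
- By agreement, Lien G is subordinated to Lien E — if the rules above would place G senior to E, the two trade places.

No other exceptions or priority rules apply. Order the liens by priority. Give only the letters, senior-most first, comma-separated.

C, A, D, E, B, G, F

Effective dates: A is treated as recorded Feb 11, 2021, the work-commencement date; B was recorded 208 days after the deed, outside the 10-day window, so it keeps its recording date; D's effective date is Oct 13, 2021, when work began.
C is an HOA assessment lien and takes priority over every other lien.
Ordering the rest by effective date: A (Feb 11, 2021), D (Oct 13, 2021), E (Jun 2, 2022), B (Jun 4, 2022), G (Jul 9, 2022), F (Feb 5, 2023).
G already ranks below E; the subordination has no effect.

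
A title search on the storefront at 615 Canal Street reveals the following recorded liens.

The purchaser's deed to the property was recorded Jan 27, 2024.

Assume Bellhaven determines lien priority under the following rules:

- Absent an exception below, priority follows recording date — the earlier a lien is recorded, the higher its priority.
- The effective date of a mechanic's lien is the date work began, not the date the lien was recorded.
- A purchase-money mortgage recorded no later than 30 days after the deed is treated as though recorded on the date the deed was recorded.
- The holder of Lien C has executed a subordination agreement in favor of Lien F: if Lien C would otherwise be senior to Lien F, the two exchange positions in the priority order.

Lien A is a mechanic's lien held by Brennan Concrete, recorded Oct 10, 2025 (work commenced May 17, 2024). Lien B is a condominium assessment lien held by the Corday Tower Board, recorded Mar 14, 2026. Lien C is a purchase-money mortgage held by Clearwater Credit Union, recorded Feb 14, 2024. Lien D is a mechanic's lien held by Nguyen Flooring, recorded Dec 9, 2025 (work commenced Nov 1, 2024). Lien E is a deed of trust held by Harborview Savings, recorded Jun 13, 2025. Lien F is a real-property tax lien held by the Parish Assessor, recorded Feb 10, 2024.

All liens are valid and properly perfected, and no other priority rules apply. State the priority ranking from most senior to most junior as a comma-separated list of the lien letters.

F, C, A, D, E, B

First, effective dates: A relates back to May 17, 2024 (work commenced); C relates back to the deed date Jan 27, 2024; D relates back to Nov 1, 2024 (work commenced).
By effective date: C (Jan 27, 2024), F (Feb 10, 2024), A (May 17, 2024), D (Nov 1, 2024), E (Jun 13, 2025), B (Mar 14, 2026).
C is senior to F before the subordination, so the two trade places.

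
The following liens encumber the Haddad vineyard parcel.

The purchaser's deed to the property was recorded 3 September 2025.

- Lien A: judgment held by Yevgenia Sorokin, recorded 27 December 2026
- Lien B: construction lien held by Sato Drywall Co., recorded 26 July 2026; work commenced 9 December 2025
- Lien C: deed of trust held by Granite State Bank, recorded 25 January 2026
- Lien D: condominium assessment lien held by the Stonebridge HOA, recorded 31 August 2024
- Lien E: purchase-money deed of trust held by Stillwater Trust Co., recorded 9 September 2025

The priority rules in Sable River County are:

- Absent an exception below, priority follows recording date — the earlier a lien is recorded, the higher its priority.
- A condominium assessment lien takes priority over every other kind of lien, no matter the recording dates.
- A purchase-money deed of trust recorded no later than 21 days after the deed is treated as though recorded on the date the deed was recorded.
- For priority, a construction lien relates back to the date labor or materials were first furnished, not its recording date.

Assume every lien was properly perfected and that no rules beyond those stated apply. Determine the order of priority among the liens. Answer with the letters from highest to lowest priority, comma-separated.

D, E, B, C, A

Adjusting effective dates: B is treated as recorded 9 December 2025, the work-commencement date; E was recorded within the 21-day window, so its effective date is the deed date 3 September 2025.
D is a condominium assessment lien, so it outranks all other liens regardless of date.
The other liens, earliest effective date first: E (3 September 2025), B (9 December 2025), C (25 January 2026), A (27 December 2026).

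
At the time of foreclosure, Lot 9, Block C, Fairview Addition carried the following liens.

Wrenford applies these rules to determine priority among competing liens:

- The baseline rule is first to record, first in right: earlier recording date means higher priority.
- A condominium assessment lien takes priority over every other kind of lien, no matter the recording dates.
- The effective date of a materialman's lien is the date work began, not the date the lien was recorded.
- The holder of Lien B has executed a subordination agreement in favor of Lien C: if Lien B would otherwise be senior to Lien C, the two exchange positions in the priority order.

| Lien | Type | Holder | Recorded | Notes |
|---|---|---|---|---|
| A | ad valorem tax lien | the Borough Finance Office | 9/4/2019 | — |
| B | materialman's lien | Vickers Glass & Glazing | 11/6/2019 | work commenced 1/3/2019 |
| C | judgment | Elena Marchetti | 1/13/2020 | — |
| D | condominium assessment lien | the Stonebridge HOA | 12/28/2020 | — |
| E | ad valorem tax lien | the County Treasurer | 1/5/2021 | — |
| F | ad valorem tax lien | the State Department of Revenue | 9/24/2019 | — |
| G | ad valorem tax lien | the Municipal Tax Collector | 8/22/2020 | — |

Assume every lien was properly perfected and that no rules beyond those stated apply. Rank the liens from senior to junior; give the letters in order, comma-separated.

D, C, A, F, B, G, E

Effective dates after the stated exceptions: B relates back to 1/3/2019 (work commenced).
As a condominium assessment lien, D is senior to every other lien.
Ordering the rest by effective date: B (1/3/2019), A (9/4/2019), F (9/24/2019), C (1/13/2020), G (8/22/2020), E (1/5/2021).
B is senior to C before the subordination, so the two trade places.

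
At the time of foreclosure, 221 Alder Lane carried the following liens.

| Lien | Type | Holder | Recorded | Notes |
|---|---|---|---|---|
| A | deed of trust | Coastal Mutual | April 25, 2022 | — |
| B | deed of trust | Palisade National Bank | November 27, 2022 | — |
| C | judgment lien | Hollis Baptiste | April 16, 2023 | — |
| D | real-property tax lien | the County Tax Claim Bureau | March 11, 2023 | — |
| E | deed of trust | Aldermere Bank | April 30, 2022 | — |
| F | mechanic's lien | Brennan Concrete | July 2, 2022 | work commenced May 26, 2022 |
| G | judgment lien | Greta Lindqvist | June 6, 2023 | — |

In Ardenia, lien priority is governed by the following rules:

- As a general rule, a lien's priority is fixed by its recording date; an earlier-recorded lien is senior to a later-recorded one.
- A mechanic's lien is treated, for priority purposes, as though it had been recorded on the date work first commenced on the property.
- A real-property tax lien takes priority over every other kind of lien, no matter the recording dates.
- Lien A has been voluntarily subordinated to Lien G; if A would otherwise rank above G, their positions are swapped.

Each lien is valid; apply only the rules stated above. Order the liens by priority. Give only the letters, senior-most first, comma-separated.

Effective dates after the stated exceptions: F relates back to May 26, 2022 (work commenced).
D is a real-property tax lien, so it outranks all other liens regardless of date.
Ordering the rest by effective date: A (April 25, 2022), E (April 30, 2022), F (May 26, 2022), B (November 27, 2022), C (April 16, 2023), G (June 6, 2023).
The subordination applies — A was senior to G — so A and G swap.

D, G, E, F, B, C, A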